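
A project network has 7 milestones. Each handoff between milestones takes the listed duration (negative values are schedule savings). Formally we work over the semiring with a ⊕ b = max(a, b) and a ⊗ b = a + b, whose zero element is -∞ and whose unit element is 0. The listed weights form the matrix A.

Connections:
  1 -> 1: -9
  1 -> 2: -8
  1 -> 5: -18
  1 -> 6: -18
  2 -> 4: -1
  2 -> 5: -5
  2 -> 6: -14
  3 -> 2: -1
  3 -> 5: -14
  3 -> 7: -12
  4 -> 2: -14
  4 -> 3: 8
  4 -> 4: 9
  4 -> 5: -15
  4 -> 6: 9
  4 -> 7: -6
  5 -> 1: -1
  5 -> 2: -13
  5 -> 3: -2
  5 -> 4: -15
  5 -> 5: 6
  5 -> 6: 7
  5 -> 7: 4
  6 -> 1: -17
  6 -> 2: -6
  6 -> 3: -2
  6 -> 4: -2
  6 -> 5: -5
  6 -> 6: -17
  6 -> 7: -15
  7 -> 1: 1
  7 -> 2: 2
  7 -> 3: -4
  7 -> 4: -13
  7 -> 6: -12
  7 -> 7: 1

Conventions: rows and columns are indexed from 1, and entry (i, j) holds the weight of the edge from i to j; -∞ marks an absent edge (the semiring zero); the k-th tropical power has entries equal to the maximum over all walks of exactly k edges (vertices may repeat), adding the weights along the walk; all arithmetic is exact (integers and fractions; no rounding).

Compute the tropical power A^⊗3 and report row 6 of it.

A^⊗2:
  [-18, -17, -20, -9, -12, -11, -14]
  [-6, -15, 7, 8, 1, 8, -1]
  [-11, -10, -16, -2, -6, -7, -10]
  [-5, 7, 17, 18, 4, 18, 3]
  [5, 6, 5, 5, 12, 13, 10]
  [-6, -3, 6, 7, 1, 7, -1]
  [2, 3, -3, 1, -3, -4, 2]
A^⊗3:
  [-13, -12, -1, 0, -6, 0, -8]
  [0, 6, 16, 17, 7, 17, 5]
  [-7, -8, 6, 7, 0, 7, -2]
  [4, 16, 26, 27, 13, 27, 12]
  [11, 12, 13, 14, 18, 19, 16]
  [0, 5, 15, 16, 7, 16, 5]
  [3, 4, 9, 10, 3, 10, 3]
Answer: row 6 of A^⊗3 = [0, 5, 15, 16, 7, 16, 5]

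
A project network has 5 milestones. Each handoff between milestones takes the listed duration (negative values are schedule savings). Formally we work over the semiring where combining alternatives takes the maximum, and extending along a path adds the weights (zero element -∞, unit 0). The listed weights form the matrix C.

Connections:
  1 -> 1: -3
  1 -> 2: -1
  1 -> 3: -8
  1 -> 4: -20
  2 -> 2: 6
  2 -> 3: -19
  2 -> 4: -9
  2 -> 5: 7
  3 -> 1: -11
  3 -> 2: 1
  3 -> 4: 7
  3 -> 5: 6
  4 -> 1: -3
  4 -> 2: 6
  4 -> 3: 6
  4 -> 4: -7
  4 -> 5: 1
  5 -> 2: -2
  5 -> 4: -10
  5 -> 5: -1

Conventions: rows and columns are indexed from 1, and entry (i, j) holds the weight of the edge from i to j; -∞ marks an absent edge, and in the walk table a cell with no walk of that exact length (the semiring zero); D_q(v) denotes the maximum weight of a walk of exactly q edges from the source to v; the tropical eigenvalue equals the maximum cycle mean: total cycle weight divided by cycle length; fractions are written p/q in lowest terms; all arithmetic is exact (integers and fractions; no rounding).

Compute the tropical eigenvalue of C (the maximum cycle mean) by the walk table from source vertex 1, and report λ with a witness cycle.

q=0: [0, -∞, -∞, -∞, -∞]
q=1: [-3, -1, -8, -20, -∞]
q=2: [-6, 5, -11, -1, 6]
q=3: [-4, 11, 5, -4, 12]
q=4: [-6, 17, 2, 12, 18]
q=5: [9, 23, 18, 9, 24]
Optimal cycle mean attained by: cycle 3->4->3, total 7 + 6, length 2.
Answer: λ = 13/2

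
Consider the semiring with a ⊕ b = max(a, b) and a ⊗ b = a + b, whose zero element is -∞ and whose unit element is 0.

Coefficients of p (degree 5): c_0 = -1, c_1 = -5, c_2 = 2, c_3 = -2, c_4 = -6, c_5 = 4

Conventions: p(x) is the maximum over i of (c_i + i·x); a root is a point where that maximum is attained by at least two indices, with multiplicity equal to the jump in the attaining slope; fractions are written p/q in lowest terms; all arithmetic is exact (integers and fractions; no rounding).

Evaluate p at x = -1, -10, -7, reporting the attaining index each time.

p(-1) = max(-1+0·(-1)=-1, -5+1·(-1)=-6, 2+2·(-1)=0, -2+3·(-1)=-5, -6+4·(-1)=-10, 4+5·(-1)=-1) = 0 (attained by i=2)
p(-10) = max(-1+0·(-10)=-1, -5+1·(-10)=-15, 2+2·(-10)=-18, -2+3·(-10)=-32, -6+4·(-10)=-46, 4+5·(-10)=-46) = -1 (attained by i=0)
p(-7) = max(-1+0·(-7)=-1, -5+1·(-7)=-12, 2+2·(-7)=-12, -2+3·(-7)=-23, -6+4·(-7)=-34, 4+5·(-7)=-31) = -1 (attained by i=0)
Answer: p(-1) = 0; p(-10) = -1; p(-7) = -1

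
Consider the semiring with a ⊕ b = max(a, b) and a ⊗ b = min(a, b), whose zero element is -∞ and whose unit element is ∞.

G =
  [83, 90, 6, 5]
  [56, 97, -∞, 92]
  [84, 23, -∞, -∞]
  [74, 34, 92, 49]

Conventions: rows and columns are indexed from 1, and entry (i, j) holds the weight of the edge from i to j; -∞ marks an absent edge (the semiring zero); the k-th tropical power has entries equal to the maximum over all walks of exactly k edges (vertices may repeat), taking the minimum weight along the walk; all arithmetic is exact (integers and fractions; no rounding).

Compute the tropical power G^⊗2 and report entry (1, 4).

G^⊗2:
  [83, 90, 6, 90]
  [74, 97, 92, 92]
  [83, 84, 6, 23]
  [84, 74, 49, 49]
Key observation: the optimum is the walk 1->2->4, with weight 90 min 92 = 90.
Optimal value attained by: walk 1->2->4.
Answer: (G^⊗2)[1][4] = 90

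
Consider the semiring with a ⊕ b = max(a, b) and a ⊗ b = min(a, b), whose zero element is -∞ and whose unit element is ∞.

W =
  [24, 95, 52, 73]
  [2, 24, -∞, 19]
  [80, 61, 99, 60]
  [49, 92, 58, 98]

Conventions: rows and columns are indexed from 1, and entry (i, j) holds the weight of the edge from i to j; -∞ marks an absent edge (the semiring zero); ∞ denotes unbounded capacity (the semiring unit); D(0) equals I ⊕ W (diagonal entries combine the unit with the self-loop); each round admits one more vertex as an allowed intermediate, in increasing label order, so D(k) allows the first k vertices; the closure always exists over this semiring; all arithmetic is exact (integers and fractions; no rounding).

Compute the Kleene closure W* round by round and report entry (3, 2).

D(0):
  [∞, 95, 52, 73]
  [2, ∞, -∞, 19]
  [80, 61, ∞, 60]
  [49, 92, 58, ∞]
D(1):
  [∞, 95, 52, 73]
  [2, ∞, 2, 19]
  [80, 80, ∞, 73]
  [49, 92, 58, ∞]
D(2):
  [∞, 95, 52, 73]
  [2, ∞, 2, 19]
  [80, 80, ∞, 73]
  [49, 92, 58, ∞]
D(3):
  [∞, 95, 52, 73]
  [2, ∞, 2, 19]
  [80, 80, ∞, 73]
  [58, 92, 58, ∞]
D(4):
  [∞, 95, 58, 73]
  [19, ∞, 19, 19]
  [80, 80, ∞, 73]
  [58, 92, 58, ∞]
Answer: W*[3][2] = 80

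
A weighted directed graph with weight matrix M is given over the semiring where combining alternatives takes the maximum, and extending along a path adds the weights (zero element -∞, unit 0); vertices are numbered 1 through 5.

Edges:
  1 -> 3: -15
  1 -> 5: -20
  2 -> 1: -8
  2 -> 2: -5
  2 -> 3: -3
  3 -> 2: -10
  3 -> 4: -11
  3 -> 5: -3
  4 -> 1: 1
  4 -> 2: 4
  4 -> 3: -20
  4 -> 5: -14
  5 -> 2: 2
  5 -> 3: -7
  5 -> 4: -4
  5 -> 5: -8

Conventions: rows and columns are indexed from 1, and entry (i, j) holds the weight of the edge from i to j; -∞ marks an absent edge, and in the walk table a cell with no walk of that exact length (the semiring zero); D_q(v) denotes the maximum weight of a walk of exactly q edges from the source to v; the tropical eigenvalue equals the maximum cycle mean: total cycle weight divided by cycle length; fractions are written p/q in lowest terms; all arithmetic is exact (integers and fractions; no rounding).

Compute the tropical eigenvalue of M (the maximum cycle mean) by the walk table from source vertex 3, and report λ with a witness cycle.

q=0: [-∞, -∞, 0, -∞, -∞]
q=1: [-∞, -10, -∞, -11, -3]
q=2: [-10, -1, -10, -7, -11]
q=3: [-6, -3, -4, -15, -13]
q=4: [-11, -8, -6, -15, -7]
q=5: [-14, -5, -11, -11, -9]
Optimal cycle mean attained by: cycle 2->3->5->2, total (-3) + (-3) + 2, length 3.
Answer: λ = -4/3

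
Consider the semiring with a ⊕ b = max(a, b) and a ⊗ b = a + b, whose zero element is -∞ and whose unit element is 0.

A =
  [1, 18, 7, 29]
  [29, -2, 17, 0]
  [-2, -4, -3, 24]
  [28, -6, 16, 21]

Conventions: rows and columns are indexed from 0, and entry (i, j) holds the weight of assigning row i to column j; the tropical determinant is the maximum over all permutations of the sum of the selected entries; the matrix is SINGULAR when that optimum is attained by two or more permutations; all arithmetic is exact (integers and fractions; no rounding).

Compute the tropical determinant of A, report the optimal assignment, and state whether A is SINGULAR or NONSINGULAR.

σ = (0, 1, 2, 3): 1 + (-2) + (-3) + 21 = 17
σ = (0, 1, 3, 2): 1 + (-2) + 24 + 16 = 39
σ = (0, 2, 1, 3): 1 + 17 + (-4) + 21 = 35
σ = (0, 2, 3, 1): 1 + 17 + 24 + (-6) = 36
σ = (0, 3, 1, 2): 1 + 0 + (-4) + 16 = 13
σ = (0, 3, 2, 1): 1 + 0 + (-3) + (-6) = -8
σ = (1, 0, 2, 3): 18 + 29 + (-3) + 21 = 65
σ = (1, 0, 3, 2): 18 + 29 + 24 + 16 = 87
σ = (1, 2, 0, 3): 18 + 17 + (-2) + 21 = 54
σ = (1, 2, 3, 0): 18 + 17 + 24 + 28 = 87
σ = (1, 3, 0, 2): 18 + 0 + (-2) + 16 = 32
σ = (1, 3, 2, 0): 18 + 0 + (-3) + 28 = 43
σ = (2, 0, 1, 3): 7 + 29 + (-4) + 21 = 53
σ = (2, 0, 3, 1): 7 + 29 + 24 + (-6) = 54
σ = (2, 1, 0, 3): 7 + (-2) + (-2) + 21 = 24
σ = (2, 1, 3, 0): 7 + (-2) + 24 + 28 = 57
σ = (2, 3, 0, 1): 7 + 0 + (-2) + (-6) = -1
σ = (2, 3, 1, 0): 7 + 0 + (-4) + 28 = 31
σ = (3, 0, 1, 2): 29 + 29 + (-4) + 16 = 70
σ = (3, 0, 2, 1): 29 + 29 + (-3) + (-6) = 49
σ = (3, 1, 0, 2): 29 + (-2) + (-2) + 16 = 41
σ = (3, 1, 2, 0): 29 + (-2) + (-3) + 28 = 52
σ = (3, 2, 0, 1): 29 + 17 + (-2) + (-6) = 38
σ = (3, 2, 1, 0): 29 + 17 + (-4) + 28 = 70
Optimal value attained by: σ = (1, 0, 3, 2).
Answer: det⊕(A) = 87; verdict: SINGULAR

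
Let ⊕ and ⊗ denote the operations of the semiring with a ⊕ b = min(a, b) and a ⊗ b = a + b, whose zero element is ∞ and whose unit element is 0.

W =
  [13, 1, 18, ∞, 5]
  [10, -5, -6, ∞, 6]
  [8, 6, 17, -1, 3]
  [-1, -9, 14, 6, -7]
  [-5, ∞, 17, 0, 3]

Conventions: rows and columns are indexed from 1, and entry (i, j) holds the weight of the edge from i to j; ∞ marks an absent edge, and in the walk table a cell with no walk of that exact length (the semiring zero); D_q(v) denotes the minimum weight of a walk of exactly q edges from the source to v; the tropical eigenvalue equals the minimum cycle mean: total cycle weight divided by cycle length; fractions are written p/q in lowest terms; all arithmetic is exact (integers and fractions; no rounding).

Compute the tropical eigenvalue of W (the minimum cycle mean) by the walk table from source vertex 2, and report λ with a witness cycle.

q=0: [∞, 0, ∞, ∞, ∞]
q=1: [10, -5, -6, ∞, 6]
q=2: [1, -10, -11, -7, -3]
q=3: [-8, -16, -16, -12, -14]
q=4: [-19, -21, -22, -17, -19]
q=5: [-24, -26, -27, -23, -24]
Optimal cycle mean attained by: cycle 2->3->4->2, total (-6) + (-1) + (-9), length 3.
Answer: λ = -16/3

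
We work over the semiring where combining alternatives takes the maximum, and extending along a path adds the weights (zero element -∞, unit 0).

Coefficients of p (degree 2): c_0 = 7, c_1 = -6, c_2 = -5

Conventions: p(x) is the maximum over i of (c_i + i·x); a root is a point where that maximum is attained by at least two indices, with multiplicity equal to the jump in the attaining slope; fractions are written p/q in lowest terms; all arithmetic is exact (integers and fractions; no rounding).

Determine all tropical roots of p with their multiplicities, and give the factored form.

hull edge (i=0, c=7) to (i=2, c=-5): slope -6, span 2
Factored form: p(x) = -5 ⊗ (x ⊕ 6) ⊗ (x ⊕ 6)
Answer: roots = 6 (mult 2)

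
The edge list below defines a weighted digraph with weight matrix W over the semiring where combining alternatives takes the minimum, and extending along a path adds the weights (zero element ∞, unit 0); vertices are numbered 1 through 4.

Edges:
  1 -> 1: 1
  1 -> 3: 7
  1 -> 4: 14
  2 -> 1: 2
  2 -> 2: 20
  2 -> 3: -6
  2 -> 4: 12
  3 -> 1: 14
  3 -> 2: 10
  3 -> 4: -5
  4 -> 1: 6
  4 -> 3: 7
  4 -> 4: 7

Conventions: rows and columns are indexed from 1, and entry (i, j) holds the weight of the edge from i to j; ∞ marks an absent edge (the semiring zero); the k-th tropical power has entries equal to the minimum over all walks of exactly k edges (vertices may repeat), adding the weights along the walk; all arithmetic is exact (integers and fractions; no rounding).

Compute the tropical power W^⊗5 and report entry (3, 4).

W^⊗2:
  [2, 17, 8, 2]
  [3, 4, 9, -11]
  [1, 30, 2, 2]
  [7, 17, 13, 2]
W^⊗3:
  [3, 18, 9, 3]
  [-5, 19, -4, -4]
  [2, 12, 8, -3]
  [8, 23, 9, 8]
W^⊗4:
  [4, 19, 10, 4]
  [-4, 6, 2, -9]
  [3, 18, 4, 3]
  [9, 19, 15, 4]
W^⊗5:
  [5, 20, 11, 5]
  [-3, 12, -2, -3]
  [4, 14, 10, -1]
  [10, 25, 11, 10]
Key observation: the optimum is the walk 3->4->3->4->3->4, with weight (-5) + 7 + (-5) + 7 + (-5) = -1.
Optimal value attained by: walk 3->4->3->4->3->4.
Answer: (W^⊗5)[3][4] = -1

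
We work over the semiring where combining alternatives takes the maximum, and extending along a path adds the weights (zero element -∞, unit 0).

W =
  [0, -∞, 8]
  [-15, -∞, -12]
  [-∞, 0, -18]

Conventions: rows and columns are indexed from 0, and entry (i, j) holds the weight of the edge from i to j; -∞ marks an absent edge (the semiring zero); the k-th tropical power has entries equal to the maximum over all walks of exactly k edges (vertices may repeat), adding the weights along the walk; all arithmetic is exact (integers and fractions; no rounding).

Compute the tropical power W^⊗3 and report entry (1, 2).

W^⊗2:
  [0, 8, 8]
  [-15, -12, -7]
  [-15, -18, -12]
W^⊗3:
  [0, 8, 8]
  [-15, -7, -7]
  [-15, -12, -7]
Key observation: the optimum is the walk 1->0->0->2, with weight (-15) + 0 + 8 = -7.
Optimal value attained by: walk 1->0->0->2.
Answer: (W^⊗3)[1][2] = -7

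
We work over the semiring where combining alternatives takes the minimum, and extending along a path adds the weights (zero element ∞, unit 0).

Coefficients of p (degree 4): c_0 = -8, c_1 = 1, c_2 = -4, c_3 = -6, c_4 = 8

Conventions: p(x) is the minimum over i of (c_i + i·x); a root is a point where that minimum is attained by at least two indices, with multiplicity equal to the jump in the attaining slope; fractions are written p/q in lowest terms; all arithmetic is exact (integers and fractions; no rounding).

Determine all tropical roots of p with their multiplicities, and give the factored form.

hull edge (i=0, c=-8) to (i=3, c=-6): slope 2/3, span 3
hull edge (i=3, c=-6) to (i=4, c=8): slope 14, span 1
Factored form: p(x) = 8 ⊗ (x ⊕ (-14)) ⊗ (x ⊕ (-2/3)) ⊗ (x ⊕ (-2/3)) ⊗ (x ⊕ (-2/3))
Answer: roots = -14 (mult 1), -2/3 (mult 3)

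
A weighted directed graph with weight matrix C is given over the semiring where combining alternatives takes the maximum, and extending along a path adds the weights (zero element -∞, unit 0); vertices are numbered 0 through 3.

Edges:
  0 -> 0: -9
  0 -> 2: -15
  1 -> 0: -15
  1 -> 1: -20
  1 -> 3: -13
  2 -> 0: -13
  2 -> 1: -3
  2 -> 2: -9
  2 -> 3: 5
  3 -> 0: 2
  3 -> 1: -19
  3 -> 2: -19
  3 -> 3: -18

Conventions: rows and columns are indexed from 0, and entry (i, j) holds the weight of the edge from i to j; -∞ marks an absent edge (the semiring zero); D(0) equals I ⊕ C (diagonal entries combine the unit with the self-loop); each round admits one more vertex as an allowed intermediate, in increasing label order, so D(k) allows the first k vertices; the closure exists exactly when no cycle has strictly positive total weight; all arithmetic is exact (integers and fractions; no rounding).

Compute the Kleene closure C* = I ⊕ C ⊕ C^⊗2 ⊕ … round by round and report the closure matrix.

D(0):
  [0, -∞, -15, -∞]
  [-15, 0, -∞, -13]
  [-13, -3, 0, 5]
  [2, -19, -19, 0]
D(1):
  [0, -∞, -15, -∞]
  [-15, 0, -30, -13]
  [-13, -3, 0, 5]
  [2, -19, -13, 0]
D(2):
  [0, -∞, -15, -∞]
  [-15, 0, -30, -13]
  [-13, -3, 0, 5]
  [2, -19, -13, 0]
D(3):
  [0, -18, -15, -10]
  [-15, 0, -30, -13]
  [-13, -3, 0, 5]
  [2, -16, -13, 0]
D(4):
  [0, -18, -15, -10]
  [-11, 0, -26, -13]
  [7, -3, 0, 5]
  [2, -16, -13, 0]
Answer: C* = [[0, -18, -15, -10], [-11, 0, -26, -13], [7, -3, 0, 5], [2, -16, -13, 0]]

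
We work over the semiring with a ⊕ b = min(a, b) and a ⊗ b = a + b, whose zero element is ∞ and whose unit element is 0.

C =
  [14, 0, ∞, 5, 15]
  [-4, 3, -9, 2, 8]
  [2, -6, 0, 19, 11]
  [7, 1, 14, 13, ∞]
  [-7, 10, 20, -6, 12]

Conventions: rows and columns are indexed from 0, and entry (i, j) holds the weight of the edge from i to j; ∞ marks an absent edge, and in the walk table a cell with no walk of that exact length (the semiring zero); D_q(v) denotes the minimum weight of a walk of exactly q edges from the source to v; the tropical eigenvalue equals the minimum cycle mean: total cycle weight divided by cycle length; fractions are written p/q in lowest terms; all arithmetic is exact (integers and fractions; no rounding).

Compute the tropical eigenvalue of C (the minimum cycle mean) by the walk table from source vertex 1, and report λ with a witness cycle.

q=0: [∞, 0, ∞, ∞, ∞]
q=1: [-4, 3, -9, 2, 8]
q=2: [-7, -15, -9, 1, 2]
q=3: [-19, -15, -24, -13, -7]
q=4: [-22, -30, -24, -14, -13]
q=5: [-34, -30, -39, -28, -22]
Optimal cycle mean attained by: cycle 1->2->1, total (-9) + (-6), length 2.
Answer: λ = -15/2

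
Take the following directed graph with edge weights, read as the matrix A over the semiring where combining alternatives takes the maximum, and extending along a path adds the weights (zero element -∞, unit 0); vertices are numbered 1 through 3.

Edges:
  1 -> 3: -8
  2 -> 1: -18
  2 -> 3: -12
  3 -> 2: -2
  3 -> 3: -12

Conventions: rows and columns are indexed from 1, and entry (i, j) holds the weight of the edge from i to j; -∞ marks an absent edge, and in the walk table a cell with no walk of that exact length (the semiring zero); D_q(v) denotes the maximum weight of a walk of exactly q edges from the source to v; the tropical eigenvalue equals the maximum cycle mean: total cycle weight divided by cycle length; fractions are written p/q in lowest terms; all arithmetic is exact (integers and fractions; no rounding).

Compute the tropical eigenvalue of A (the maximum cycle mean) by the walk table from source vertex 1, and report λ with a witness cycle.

q=0: [0, -∞, -∞]
q=1: [-∞, -∞, -8]
q=2: [-∞, -10, -20]
q=3: [-28, -22, -22]
Optimal cycle mean attained by: cycle 2->3->2, total (-12) + (-2), length 2.
Answer: λ = -7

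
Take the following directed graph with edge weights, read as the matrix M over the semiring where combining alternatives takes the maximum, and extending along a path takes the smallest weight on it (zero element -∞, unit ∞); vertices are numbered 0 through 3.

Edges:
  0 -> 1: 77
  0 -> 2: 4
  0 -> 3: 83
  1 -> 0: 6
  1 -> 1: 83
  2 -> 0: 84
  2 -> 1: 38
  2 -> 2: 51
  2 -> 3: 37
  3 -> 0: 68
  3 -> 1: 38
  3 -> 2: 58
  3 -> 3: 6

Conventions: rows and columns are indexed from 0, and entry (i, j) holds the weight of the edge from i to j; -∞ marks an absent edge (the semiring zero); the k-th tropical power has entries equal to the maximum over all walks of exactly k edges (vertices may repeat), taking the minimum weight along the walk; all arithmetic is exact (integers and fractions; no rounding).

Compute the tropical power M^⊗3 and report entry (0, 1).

M^⊗2:
  [68, 77, 58, 6]
  [6, 83, 4, 6]
  [51, 77, 51, 83]
  [58, 68, 51, 68]
M^⊗3:
  [58, 77, 51, 68]
  [6, 83, 6, 6]
  [68, 77, 58, 51]
  [68, 68, 58, 58]
Key observation: the optimum is the walk 0->1->1->1, with weight 77 min 83 min 83 = 77.
Optimal value attained by: walk 0->1->1->1.
Answer: (M^⊗3)[0][1] = 77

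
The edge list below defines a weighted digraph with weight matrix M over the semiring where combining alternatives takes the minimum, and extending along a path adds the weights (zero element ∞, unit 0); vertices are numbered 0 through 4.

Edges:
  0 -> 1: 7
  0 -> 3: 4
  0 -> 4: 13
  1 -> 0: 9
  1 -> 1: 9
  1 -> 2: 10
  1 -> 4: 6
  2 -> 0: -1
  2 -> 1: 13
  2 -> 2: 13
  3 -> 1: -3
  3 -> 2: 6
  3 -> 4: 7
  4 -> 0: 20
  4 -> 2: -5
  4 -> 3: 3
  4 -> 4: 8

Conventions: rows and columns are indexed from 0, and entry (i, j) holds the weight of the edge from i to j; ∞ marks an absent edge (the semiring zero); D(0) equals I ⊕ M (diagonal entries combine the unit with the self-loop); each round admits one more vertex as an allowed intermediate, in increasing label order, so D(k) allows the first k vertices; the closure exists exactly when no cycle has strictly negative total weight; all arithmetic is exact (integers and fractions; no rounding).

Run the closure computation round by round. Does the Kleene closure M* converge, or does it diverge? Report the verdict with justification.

D(0):
  [0, 7, ∞, 4, 13]
  [9, 0, 10, ∞, 6]
  [-1, 13, 0, ∞, ∞]
  [∞, -3, 6, 0, 7]
  [20, ∞, -5, 3, 0]
D(1):
  [0, 7, ∞, 4, 13]
  [9, 0, 10, 13, 6]
  [-1, 6, 0, 3, 12]
  [∞, -3, 6, 0, 7]
  [20, 27, -5, 3, 0]
D(2):
  [0, 7, 17, 4, 13]
  [9, 0, 10, 13, 6]
  [-1, 6, 0, 3, 12]
  [6, -3, 6, 0, 3]
  [20, 27, -5, 3, 0]
D(3):
  [0, 7, 17, 4, 13]
  [9, 0, 10, 13, 6]
  [-1, 6, 0, 3, 12]
  [5, -3, 6, 0, 3]
  [-6, 1, -5, -2, 0]
D(4):
  [0, 1, 10, 4, 7]
  [9, 0, 10, 13, 6]
  [-1, 0, 0, 3, 6]
  [5, -3, 6, 0, 3]
  [-6, -5, -5, -2, 0]
D(5):
  [0, 1, 2, 4, 7]
  [0, 0, 1, 4, 6]
  [-1, 0, 0, 3, 6]
  [-3, -3, -2, 0, 3]
  [-6, -5, -5, -2, 0]
Key observation: every diagonal entry stays at the unit through all rounds, so no improving cycle exists.
Answer: CONVERGES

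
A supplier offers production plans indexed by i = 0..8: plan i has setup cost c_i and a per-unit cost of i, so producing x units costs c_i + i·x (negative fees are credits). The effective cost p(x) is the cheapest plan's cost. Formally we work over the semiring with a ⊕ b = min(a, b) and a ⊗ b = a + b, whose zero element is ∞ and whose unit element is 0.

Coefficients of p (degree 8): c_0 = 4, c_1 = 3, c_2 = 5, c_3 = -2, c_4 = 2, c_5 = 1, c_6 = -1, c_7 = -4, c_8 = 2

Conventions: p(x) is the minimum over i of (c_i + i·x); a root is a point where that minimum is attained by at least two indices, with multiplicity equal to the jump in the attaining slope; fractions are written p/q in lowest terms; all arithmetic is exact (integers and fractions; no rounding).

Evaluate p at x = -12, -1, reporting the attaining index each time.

p(-12) = min(4+0·(-12)=4, 3+1·(-12)=-9, 5+2·(-12)=-19, -2+3·(-12)=-38, 2+4·(-12)=-46, 1+5·(-12)=-59, -1+6·(-12)=-73, -4+7·(-12)=-88, 2+8·(-12)=-94) = -94 (attained by i=8)
p(-1) = min(4+0·(-1)=4, 3+1·(-1)=2, 5+2·(-1)=3, -2+3·(-1)=-5, 2+4·(-1)=-2, 1+5·(-1)=-4, -1+6·(-1)=-7, -4+7·(-1)=-11, 2+8·(-1)=-6) = -11 (attained by i=7)
Answer: p(-12) = -94; p(-1) = -11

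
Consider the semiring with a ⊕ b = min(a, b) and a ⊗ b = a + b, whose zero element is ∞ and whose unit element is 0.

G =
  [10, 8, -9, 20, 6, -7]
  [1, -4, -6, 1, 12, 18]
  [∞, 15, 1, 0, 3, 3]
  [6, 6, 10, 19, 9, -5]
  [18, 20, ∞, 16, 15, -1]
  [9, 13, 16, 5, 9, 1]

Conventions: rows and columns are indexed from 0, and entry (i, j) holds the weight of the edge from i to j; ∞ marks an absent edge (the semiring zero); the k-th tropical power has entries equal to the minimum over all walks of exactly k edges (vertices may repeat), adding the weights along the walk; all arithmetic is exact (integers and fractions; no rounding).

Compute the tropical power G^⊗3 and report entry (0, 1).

G^⊗2:
  [2, 4, -8, -9, -6, -6]
  [-3, -8, -10, -6, -3, -6]
  [6, 6, 2, 1, 4, -5]
  [4, 2, -3, 0, 4, -4]
  [8, 12, 9, 4, 8, 0]
  [10, 9, 0, 6, 10, 0]
G^⊗3:
  [-3, -3, -7, -8, -5, -14]
  [-7, -12, -14, -10, -7, -11]
  [4, 2, -3, 0, 4, -4]
  [3, -2, -5, -3, 0, -5]
  [9, 8, -1, 5, 9, -1]
  [9, 5, 1, 0, 3, 1]
Key observation: the optimum is the walk 0->2->3->1, with weight (-9) + 0 + 6 = -3.
Optimal value attained by: walk 0->2->3->1.
Answer: (G^⊗3)[0][1] = -3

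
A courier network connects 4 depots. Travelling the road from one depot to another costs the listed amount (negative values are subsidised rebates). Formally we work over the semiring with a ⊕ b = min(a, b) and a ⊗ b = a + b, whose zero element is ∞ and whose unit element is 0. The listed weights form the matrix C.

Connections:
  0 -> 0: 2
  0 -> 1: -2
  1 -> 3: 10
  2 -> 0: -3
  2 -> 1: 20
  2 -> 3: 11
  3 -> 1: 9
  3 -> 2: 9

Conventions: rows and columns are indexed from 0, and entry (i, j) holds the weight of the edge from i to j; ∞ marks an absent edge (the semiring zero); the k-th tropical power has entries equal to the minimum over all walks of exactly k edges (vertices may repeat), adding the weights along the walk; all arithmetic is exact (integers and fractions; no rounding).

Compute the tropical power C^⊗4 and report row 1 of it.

C^⊗2:
  [4, 0, ∞, 8]
  [∞, 19, 19, ∞]
  [-1, -5, 20, 30]
  [6, 29, ∞, 19]
C^⊗3:
  [6, 2, 17, 10]
  [16, 39, ∞, 29]
  [1, -3, 39, 5]
  [8, 4, 28, 39]
C^⊗4:
  [8, 4, 19, 12]
  [18, 14, 38, 49]
  [3, -1, 14, 7]
  [10, 6, 48, 14]
Answer: row 1 of C^⊗4 = [18, 14, 38, 49]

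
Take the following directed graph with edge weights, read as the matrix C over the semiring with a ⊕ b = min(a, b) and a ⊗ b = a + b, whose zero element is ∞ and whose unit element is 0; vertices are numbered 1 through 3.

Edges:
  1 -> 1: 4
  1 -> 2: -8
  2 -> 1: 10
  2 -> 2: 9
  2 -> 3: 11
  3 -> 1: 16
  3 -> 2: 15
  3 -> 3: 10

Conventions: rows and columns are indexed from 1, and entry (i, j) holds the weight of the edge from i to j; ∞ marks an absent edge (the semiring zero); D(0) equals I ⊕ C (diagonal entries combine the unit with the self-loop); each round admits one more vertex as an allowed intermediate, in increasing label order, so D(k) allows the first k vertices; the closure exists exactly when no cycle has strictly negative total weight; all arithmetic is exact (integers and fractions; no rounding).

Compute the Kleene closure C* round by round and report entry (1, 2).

D(0):
  [0, -8, ∞]
  [10, 0, 11]
  [16, 15, 0]
D(1):
  [0, -8, ∞]
  [10, 0, 11]
  [16, 8, 0]
D(2):
  [0, -8, 3]
  [10, 0, 11]
  [16, 8, 0]
D(3):
  [0, -8, 3]
  [10, 0, 11]
  [16, 8, 0]
Answer: C*[1][2] = -8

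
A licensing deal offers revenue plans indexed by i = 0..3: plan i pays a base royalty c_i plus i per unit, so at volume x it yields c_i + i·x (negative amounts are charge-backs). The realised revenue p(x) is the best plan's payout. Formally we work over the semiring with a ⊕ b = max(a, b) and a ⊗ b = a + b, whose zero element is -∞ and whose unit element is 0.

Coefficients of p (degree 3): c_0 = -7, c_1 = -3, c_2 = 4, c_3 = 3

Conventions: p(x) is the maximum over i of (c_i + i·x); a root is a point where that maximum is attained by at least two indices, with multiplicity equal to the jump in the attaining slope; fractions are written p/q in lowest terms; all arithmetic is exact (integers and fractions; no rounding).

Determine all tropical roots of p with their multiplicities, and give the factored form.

hull edge (i=0, c=-7) to (i=2, c=4): slope 11/2, span 2
hull edge (i=2, c=4) to (i=3, c=3): slope -1, span 1
Factored form: p(x) = 3 ⊗ (x ⊕ (-11/2)) ⊗ (x ⊕ (-11/2)) ⊗ (x ⊕ 1)
Answer: roots = -11/2 (mult 2), 1 (mult 1)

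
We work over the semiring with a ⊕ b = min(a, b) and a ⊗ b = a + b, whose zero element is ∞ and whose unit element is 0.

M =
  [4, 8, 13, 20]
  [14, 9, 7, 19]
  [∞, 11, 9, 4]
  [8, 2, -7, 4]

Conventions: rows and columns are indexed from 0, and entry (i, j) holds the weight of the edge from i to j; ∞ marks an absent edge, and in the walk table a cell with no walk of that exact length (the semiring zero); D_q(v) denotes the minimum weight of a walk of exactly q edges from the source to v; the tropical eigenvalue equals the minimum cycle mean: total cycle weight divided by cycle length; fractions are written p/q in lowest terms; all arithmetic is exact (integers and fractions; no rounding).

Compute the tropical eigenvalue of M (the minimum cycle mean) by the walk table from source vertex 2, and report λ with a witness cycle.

q=0: [∞, ∞, 0, ∞]
q=1: [∞, 11, 9, 4]
q=2: [12, 6, -3, 8]
q=3: [16, 8, 1, 1]
q=4: [9, 3, -6, 5]
Optimal cycle mean attained by: cycle 2->3->2, total 4 + (-7), length 2.
Answer: λ = -3/2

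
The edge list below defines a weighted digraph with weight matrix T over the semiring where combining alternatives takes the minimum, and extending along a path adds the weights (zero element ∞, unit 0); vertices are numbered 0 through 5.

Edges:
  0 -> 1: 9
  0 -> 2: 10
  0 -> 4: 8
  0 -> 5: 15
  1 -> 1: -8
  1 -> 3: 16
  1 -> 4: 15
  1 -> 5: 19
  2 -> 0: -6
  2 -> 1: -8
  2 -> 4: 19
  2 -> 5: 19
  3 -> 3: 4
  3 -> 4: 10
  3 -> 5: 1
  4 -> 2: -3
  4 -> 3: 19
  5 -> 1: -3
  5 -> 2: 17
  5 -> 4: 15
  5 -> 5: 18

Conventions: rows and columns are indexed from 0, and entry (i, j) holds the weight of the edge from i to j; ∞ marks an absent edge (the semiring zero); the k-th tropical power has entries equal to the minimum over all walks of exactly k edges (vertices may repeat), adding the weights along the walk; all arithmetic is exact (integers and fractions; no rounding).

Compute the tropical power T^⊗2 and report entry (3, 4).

T^⊗2:
  [4, 1, 5, 25, 24, 28]
  [∞, -16, 12, 8, 7, 11]
  [∞, -16, 4, 8, 2, 9]
  [∞, -2, 7, 8, 14, 5]
  [-9, -11, ∞, 23, 16, 16]
  [11, -11, 12, 13, 12, 16]
Key observation: the optimum is the walk 3->3->4, with weight 4 + 10 = 14.
Optimal value attained by: walk 3->3->4.
Answer: (T^⊗2)[3][4] = 14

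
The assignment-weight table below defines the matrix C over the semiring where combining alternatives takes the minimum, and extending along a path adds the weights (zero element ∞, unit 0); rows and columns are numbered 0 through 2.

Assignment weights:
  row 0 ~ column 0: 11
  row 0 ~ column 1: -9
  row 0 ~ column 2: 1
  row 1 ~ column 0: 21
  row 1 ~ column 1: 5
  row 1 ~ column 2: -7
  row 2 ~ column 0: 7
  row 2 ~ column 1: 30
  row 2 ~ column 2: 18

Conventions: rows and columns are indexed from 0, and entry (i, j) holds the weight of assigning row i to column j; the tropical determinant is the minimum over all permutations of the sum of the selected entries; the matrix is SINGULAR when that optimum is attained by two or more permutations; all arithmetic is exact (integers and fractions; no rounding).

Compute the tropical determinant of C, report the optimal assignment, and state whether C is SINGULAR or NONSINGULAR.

σ = (0, 1, 2): 11 + 5 + 18 = 34
σ = (0, 2, 1): 11 + (-7) + 30 = 34
σ = (1, 0, 2): (-9) + 21 + 18 = 30
σ = (1, 2, 0): (-9) + (-7) + 7 = -9
σ = (2, 0, 1): 1 + 21 + 30 = 52
σ = (2, 1, 0): 1 + 5 + 7 = 13
Optimal value attained by: σ = (1, 2, 0).
Answer: det⊕(C) = -9; verdict: NONSINGULAR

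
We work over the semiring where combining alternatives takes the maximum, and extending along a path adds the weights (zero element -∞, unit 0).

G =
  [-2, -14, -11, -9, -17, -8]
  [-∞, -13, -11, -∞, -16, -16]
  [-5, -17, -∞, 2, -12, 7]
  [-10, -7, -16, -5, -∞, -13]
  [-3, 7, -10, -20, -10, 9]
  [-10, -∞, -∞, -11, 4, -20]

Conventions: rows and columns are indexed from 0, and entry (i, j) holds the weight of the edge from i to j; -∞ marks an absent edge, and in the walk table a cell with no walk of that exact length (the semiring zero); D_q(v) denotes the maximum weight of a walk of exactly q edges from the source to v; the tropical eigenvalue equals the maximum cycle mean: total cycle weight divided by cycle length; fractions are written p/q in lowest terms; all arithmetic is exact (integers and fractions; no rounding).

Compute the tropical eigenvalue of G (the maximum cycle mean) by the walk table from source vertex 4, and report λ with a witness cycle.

q=0: [-∞, -∞, -∞, -∞, 0, -∞]
q=1: [-3, 7, -10, -20, -10, 9]
q=2: [-1, -3, -4, -2, 13, -1]
q=3: [10, 20, 3, -2, 3, 22]
q=4: [12, 10, 9, 11, 26, 12]
q=5: [23, 33, 16, 11, 16, 35]
q=6: [25, 23, 22, 24, 39, 25]
Optimal cycle mean attained by: cycle 4->5->4, total 9 + 4, length 2.
Answer: λ = 13/2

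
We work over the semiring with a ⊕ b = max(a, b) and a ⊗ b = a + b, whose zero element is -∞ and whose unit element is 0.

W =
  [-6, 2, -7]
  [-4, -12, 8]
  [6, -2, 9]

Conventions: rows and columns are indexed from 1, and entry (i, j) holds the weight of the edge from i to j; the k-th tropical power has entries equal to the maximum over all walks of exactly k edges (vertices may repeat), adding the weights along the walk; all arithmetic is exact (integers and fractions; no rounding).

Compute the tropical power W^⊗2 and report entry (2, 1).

W^⊗2:
  [-1, -4, 10]
  [14, 6, 17]
  [15, 8, 18]
Key observation: the optimum is the walk 2->3->1, with weight 8 + 6 = 14.
Optimal value attained by: walk 2->3->1.
Answer: (W^⊗2)[2][1] = 14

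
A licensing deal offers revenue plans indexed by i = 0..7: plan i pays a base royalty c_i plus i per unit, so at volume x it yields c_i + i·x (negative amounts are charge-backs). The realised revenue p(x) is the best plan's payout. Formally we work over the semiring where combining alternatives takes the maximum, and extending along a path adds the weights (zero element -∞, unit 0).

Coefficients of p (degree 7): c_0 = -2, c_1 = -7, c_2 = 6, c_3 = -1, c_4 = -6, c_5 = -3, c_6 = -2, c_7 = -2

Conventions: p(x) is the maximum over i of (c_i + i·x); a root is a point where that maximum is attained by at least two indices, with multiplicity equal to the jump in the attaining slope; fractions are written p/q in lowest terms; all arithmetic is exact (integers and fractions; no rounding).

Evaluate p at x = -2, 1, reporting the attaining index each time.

p(-2) = max(-2+0·(-2)=-2, -7+1·(-2)=-9, 6+2·(-2)=2, -1+3·(-2)=-7, -6+4·(-2)=-14, -3+5·(-2)=-13, -2+6·(-2)=-14, -2+7·(-2)=-16) = 2 (attained by i=2)
p(1) = max(-2+0·1=-2, -7+1·1=-6, 6+2·1=8, -1+3·1=2, -6+4·1=-2, -3+5·1=2, -2+6·1=4, -2+7·1=5) = 8 (attained by i=2)
Answer: p(-2) = 2; p(1) = 8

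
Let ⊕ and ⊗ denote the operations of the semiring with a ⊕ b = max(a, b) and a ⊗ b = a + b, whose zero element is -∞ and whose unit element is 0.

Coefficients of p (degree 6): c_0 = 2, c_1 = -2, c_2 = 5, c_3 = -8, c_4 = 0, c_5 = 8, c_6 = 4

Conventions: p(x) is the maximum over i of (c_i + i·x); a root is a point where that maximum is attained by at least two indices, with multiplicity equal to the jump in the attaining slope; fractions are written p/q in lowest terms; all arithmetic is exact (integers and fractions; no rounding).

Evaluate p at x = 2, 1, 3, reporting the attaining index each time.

p(2) = max(2+0·2=2, -2+1·2=0, 5+2·2=9, -8+3·2=-2, 0+4·2=8, 8+5·2=18, 4+6·2=16) = 18 (attained by i=5)
p(1) = max(2+0·1=2, -2+1·1=-1, 5+2·1=7, -8+3·1=-5, 0+4·1=4, 8+5·1=13, 4+6·1=10) = 13 (attained by i=5)
p(3) = max(2+0·3=2, -2+1·3=1, 5+2·3=11, -8+3·3=1, 0+4·3=12, 8+5·3=23, 4+6·3=22) = 23 (attained by i=5)
Answer: p(2) = 18; p(1) = 13; p(3) = 23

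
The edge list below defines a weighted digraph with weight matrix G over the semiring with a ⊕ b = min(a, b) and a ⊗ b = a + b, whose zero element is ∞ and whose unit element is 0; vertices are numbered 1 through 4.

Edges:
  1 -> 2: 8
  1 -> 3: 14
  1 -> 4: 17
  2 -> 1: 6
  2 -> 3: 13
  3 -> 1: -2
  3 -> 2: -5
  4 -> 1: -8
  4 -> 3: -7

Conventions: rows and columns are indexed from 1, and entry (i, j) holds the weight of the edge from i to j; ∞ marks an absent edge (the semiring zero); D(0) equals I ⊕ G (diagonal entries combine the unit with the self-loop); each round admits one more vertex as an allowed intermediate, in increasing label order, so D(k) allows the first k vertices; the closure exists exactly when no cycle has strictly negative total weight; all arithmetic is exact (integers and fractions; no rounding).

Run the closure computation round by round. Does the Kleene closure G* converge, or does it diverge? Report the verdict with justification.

D(0):
  [0, 8, 14, 17]
  [6, 0, 13, ∞]
  [-2, -5, 0, ∞]
  [-8, ∞, -7, 0]
D(1):
  [0, 8, 14, 17]
  [6, 0, 13, 23]
  [-2, -5, 0, 15]
  [-8, 0, -7, 0]
D(2):
  [0, 8, 14, 17]
  [6, 0, 13, 23]
  [-2, -5, 0, 15]
  [-8, 0, -7, 0]
D(3):
  [0, 8, 14, 17]
  [6, 0, 13, 23]
  [-2, -5, 0, 15]
  [-9, -12, -7, 0]
D(4):
  [0, 5, 10, 17]
  [6, 0, 13, 23]
  [-2, -5, 0, 15]
  [-9, -12, -7, 0]
Key observation: every diagonal entry stays at the unit through all rounds, so no improving cycle exists.
Answer: CONVERGES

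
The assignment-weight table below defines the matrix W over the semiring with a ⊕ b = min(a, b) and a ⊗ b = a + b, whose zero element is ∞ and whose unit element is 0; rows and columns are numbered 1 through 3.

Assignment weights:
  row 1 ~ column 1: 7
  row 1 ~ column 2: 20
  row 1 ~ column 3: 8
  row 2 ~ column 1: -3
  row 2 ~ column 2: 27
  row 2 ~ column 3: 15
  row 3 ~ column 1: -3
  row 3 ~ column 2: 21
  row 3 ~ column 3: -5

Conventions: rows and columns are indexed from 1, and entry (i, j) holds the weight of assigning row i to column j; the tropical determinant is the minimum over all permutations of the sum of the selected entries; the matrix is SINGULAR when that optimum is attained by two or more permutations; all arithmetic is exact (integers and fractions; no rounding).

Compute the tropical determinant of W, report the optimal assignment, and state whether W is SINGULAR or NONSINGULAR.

σ = (1, 2, 3): 7 + 27 + (-5) = 29
σ = (1, 3, 2): 7 + 15 + 21 = 43
σ = (2, 1, 3): 20 + (-3) + (-5) = 12
σ = (2, 3, 1): 20 + 15 + (-3) = 32
σ = (3, 1, 2): 8 + (-3) + 21 = 26
σ = (3, 2, 1): 8 + 27 + (-3) = 32
Optimal value attained by: σ = (2, 1, 3).
Answer: det⊕(W) = 12; verdict: NONSINGULAR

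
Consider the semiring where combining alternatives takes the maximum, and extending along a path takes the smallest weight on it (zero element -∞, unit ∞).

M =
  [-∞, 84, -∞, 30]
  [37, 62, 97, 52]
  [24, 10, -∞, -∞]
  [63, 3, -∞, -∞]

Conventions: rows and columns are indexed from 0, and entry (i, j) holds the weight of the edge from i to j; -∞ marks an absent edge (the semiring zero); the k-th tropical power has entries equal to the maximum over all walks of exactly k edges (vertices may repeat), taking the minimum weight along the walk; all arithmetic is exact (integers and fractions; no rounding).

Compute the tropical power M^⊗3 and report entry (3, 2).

M^⊗2:
  [37, 62, 84, 52]
  [52, 62, 62, 52]
  [10, 24, 10, 24]
  [3, 63, 3, 30]
M^⊗3:
  [52, 62, 62, 52]
  [52, 62, 62, 52]
  [24, 24, 24, 24]
  [37, 62, 63, 52]
Key observation: the optimum is the walk 3->0->1->2, with weight 63 min 84 min 97 = 63.
Optimal value attained by: walk 3->0->1->2.
Answer: (M^⊗3)[3][2] = 63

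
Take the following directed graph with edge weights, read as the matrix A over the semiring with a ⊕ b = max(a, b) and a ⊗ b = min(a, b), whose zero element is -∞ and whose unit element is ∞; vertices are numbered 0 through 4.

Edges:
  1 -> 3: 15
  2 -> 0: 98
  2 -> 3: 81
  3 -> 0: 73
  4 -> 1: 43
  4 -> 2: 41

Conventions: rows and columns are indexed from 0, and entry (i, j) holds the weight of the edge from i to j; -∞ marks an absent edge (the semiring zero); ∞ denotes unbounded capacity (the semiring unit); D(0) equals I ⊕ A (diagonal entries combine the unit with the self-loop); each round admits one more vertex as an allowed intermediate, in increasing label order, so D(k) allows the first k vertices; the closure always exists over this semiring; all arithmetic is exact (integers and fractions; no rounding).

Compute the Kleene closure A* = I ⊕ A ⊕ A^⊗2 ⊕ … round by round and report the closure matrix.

D(0):
  [∞, -∞, -∞, -∞, -∞]
  [-∞, ∞, -∞, 15, -∞]
  [98, -∞, ∞, 81, -∞]
  [73, -∞, -∞, ∞, -∞]
  [-∞, 43, 41, -∞, ∞]
D(1):
  [∞, -∞, -∞, -∞, -∞]
  [-∞, ∞, -∞, 15, -∞]
  [98, -∞, ∞, 81, -∞]
  [73, -∞, -∞, ∞, -∞]
  [-∞, 43, 41, -∞, ∞]
D(2):
  [∞, -∞, -∞, -∞, -∞]
  [-∞, ∞, -∞, 15, -∞]
  [98, -∞, ∞, 81, -∞]
  [73, -∞, -∞, ∞, -∞]
  [-∞, 43, 41, 15, ∞]
D(3):
  [∞, -∞, -∞, -∞, -∞]
  [-∞, ∞, -∞, 15, -∞]
  [98, -∞, ∞, 81, -∞]
  [73, -∞, -∞, ∞, -∞]
  [41, 43, 41, 41, ∞]
D(4):
  [∞, -∞, -∞, -∞, -∞]
  [15, ∞, -∞, 15, -∞]
  [98, -∞, ∞, 81, -∞]
  [73, -∞, -∞, ∞, -∞]
  [41, 43, 41, 41, ∞]
D(5):
  [∞, -∞, -∞, -∞, -∞]
  [15, ∞, -∞, 15, -∞]
  [98, -∞, ∞, 81, -∞]
  [73, -∞, -∞, ∞, -∞]
  [41, 43, 41, 41, ∞]
Answer: A* = [[∞, -∞, -∞, -∞, -∞], [15, ∞, -∞, 15, -∞], [98, -∞, ∞, 81, -∞], [73, -∞, -∞, ∞, -∞], [41, 43, 41, 41, ∞]]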